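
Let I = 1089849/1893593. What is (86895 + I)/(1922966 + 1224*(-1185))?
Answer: 82272426792/447385962959 ≈ 0.18390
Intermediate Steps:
I = 1089849/1893593 (I = 1089849*(1/1893593) = 1089849/1893593 ≈ 0.57555)
(86895 + I)/(1922966 + 1224*(-1185)) = (86895 + 1089849/1893593)/(1922966 + 1224*(-1185)) = 164544853584/(1893593*(1922966 - 1450440)) = (164544853584/1893593)/472526 = (164544853584/1893593)*(1/472526) = 82272426792/447385962959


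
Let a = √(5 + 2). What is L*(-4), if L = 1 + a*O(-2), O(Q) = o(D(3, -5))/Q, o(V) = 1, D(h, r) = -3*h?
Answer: -4 + 2*√7 ≈ 1.2915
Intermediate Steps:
a = √7 ≈ 2.6458
O(Q) = 1/Q
L = 1 - √7/2 (L = 1 + √7/(-2) = 1 + √7*(-½) = 1 - √7/2 ≈ -0.32288)
L*(-4) = (1 - √7/2)*(-4) = -4 + 2*√7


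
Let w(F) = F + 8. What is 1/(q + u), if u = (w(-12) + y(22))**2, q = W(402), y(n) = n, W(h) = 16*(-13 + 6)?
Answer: 1/212 ≈ 0.0047170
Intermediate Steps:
W(h) = -112 (W(h) = 16*(-7) = -112)
w(F) = 8 + F
q = -112
u = 324 (u = ((8 - 12) + 22)**2 = (-4 + 22)**2 = 18**2 = 324)
1/(q + u) = 1/(-112 + 324) = 1/212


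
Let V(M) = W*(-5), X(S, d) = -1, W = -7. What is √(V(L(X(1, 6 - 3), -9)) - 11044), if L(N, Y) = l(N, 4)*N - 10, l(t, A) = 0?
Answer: I*√11009 ≈ 104.92*I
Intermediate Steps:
L(N, Y) = -10 (L(N, Y) = 0*N - 10 = 0 - 10 = -10)
V(M) = 35 (V(M) = -7*(-5) = 35)
√(V(L(X(1, 6 - 3), -9)) - 11044) = √(35 - 11044) = √(-11009) = I*√11009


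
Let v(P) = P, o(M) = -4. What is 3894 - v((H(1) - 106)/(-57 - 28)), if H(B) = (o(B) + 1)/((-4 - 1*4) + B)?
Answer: 2316191/595 ≈ 3892.8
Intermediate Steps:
H(B) = -3/(-8 + B) (H(B) = (-4 + 1)/((-4 - 1*4) + B) = -3/((-4 - 4) + B) = -3/(-8 + B))
3894 - v((H(1) - 106)/(-57 - 28)) = 3894 - (-3/(-8 + 1) - 106)/(-57 - 28) = 3894 - (-3/(-7) - 106)/(-85) = 3894 - (-3*(-⅐) - 106)*(-1)/85 = 3894 - (3/7 - 106)*(-1)/85 = 3894 - (-739)*(-1)/(7*85) = 3894 - 1*739/595 = 3894 - 739/595 = 2316191/595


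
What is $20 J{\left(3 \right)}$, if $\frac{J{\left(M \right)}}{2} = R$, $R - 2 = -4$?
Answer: $-80$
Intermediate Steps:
$R = -2$ ($R = 2 - 4 = -2$)
$J{\left(M \right)} = -4$ ($J{\left(M \right)} = 2 \left(-2\right) = -4$)
$20 J{\left(3 \right)} = 20 \left(-4\right) = -80$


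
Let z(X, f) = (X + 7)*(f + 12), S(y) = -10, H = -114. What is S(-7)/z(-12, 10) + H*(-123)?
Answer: 154243/11 ≈ 14022.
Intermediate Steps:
z(X, f) = (7 + X)*(12 + f)
S(-7)/z(-12, 10) + H*(-123) = -10/(84 + 7*10 + 12*(-12) - 12*10) - 114*(-123) = -10/(84 + 70 - 144 - 120) + 14022 = -10/(-110) + 14022 = -10*(-1/110) + 14022 = 1/11 + 14022 = 154243/11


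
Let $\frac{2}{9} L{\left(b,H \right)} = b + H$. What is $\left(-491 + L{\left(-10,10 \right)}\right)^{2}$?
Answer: $241081$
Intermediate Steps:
$L{\left(b,H \right)} = \frac{9 H}{2} + \frac{9 b}{2}$ ($L{\left(b,H \right)} = \frac{9 \left(b + H\right)}{2} = \frac{9 \left(H + b\right)}{2} = \frac{9 H}{2} + \frac{9 b}{2}$)
$\left(-491 + L{\left(-10,10 \right)}\right)^{2} = \left(-491 + \left(\frac{9}{2} \cdot 10 + \frac{9}{2} \left(-10\right)\right)\right)^{2} = \left(-491 + \left(45 - 45\right)\right)^{2} = \left(-491 + 0\right)^{2} = \left(-491\right)^{2} = 241081$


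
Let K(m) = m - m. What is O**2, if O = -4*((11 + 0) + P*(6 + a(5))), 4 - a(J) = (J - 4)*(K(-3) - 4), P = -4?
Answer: 32400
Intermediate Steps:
K(m) = 0
a(J) = -12 + 4*J (a(J) = 4 - (J - 4)*(0 - 4) = 4 - (-4 + J)*(-4) = 4 - (16 - 4*J) = 4 + (-16 + 4*J) = -12 + 4*J)
O = 180 (O = -4*((11 + 0) - 4*(6 + (-12 + 4*5))) = -4*(11 - 4*(6 + (-12 + 20))) = -4*(11 - 4*(6 + 8)) = -4*(11 - 4*14) = -4*(11 - 56) = -4*(-45) = 180)
O**2 = 180**2 = 32400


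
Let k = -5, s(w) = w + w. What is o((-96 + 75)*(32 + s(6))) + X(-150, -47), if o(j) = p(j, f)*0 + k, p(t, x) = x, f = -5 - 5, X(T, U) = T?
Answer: -155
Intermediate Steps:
s(w) = 2*w
f = -10
o(j) = -5 (o(j) = -10*0 - 5 = 0 - 5 = -5)
o((-96 + 75)*(32 + s(6))) + X(-150, -47) = -5 - 150 = -155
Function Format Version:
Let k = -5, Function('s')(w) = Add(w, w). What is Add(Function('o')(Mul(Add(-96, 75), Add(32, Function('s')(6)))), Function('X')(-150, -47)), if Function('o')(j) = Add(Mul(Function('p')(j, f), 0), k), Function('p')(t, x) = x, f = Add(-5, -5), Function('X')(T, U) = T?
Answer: -155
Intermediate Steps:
Function('s')(w) = Mul(2, w)
f = -10
Function('o')(j) = -5 (Function('o')(j) = Add(Mul(-10, 0), -5) = Add(0, -5) = -5)
Add(Function('o')(Mul(Add(-96, 75), Add(32, Function('s')(6)))), Function('X')(-150, -47)) = Add(-5, -150) = -155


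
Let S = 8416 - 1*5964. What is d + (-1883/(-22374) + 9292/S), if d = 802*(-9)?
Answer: -98943632035/13715262 ≈ -7214.1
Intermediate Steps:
S = 2452 (S = 8416 - 5964 = 2452)
d = -7218
d + (-1883/(-22374) + 9292/S) = -7218 + (-1883/(-22374) + 9292/2452) = -7218 + (-1883*(-1/22374) + 9292*(1/2452)) = -7218 + (1883/22374 + 2323/613) = -7218 + 53129081/13715262 = -98943632035/13715262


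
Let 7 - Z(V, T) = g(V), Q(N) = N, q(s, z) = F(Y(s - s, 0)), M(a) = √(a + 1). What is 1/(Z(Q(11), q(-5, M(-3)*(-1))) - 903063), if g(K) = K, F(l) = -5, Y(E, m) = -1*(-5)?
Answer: -1/903067 ≈ -1.1073e-6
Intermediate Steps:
M(a) = √(1 + a)
Y(E, m) = 5
q(s, z) = -5
Z(V, T) = 7 - V
1/(Z(Q(11), q(-5, M(-3)*(-1))) - 903063) = 1/((7 - 1*11) - 903063) = 1/((7 - 11) - 903063) = 1/(-4 - 903063) = 1/(-903067) = -1/903067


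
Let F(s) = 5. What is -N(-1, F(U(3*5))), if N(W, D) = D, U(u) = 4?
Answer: -5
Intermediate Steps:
-N(-1, F(U(3*5))) = -1*5 = -5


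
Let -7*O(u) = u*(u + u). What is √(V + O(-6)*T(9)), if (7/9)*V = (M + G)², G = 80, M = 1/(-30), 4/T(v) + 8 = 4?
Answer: √40336807/70 ≈ 90.730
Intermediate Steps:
T(v) = -1 (T(v) = 4/(-8 + 4) = 4/(-4) = 4*(-¼) = -1)
O(u) = -2*u²/7 (O(u) = -u*(u + u)/7 = -u*2*u/7 = -2*u²/7)
M = -1/30 ≈ -0.033333
V = 5755201/700 (V = 9*(-1/30 + 80)²/7 = 9*(2399/30)²/7 = (9/7)*(5755201/900) = 5755201/700 ≈ 8221.7)
√(V + O(-6)*T(9)) = √(5755201/700 - 2/7*(-6)²*(-1)) = √(5755201/700 - 2/7*36*(-1)) = √(5755201/700 - 72/7*(-1)) = √(5755201/700 + 72/7) = √(5762401/700) = √40336807/70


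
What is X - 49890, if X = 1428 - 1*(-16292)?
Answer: -32170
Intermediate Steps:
X = 17720 (X = 1428 + 16292 = 17720)
X - 49890 = 17720 - 49890 = -32170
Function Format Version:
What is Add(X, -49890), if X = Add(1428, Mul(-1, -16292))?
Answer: -32170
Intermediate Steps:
X = 17720 (X = Add(1428, 16292) = 17720)
Add(X, -49890) = Add(17720, -49890) = -32170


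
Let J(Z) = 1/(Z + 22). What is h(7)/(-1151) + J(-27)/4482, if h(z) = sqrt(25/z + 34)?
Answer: -1/22410 - sqrt(1841)/8057 ≈ -0.0053700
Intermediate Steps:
J(Z) = 1/(22 + Z)
h(z) = sqrt(34 + 25/z)
h(7)/(-1151) + J(-27)/4482 = sqrt(34 + 25/7)/(-1151) + 1/((22 - 27)*4482) = sqrt(34 + 25*(1/7))*(-1/1151) + (1/4482)/(-5) = sqrt(34 + 25/7)*(-1/1151) - 1/5*1/4482 = sqrt(263/7)*(-1/1151) - 1/22410 = (sqrt(1841)/7)*(-1/1151) - 1/22410 = -sqrt(1841)/8057 - 1/22410 = -1/22410 - sqrt(1841)/8057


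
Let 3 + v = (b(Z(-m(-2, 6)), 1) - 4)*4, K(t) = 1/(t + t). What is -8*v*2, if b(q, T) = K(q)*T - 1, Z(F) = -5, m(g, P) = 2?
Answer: 1872/5 ≈ 374.40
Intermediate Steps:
K(t) = 1/(2*t)
b(q, T) = -1 + T/(2*q) (b(q, T) = (1/(2*q))*T - 1 = T/(2*q) - 1 = -1 + T/(2*q))
v = -117/5 (v = -3 + (((½)*1 - 1*(-5))/(-5) - 4)*4 = -3 + (-(½ + 5)/5 - 4)*4 = -3 + (-⅕*11/2 - 4)*4 = -3 + (-11/10 - 4)*4 = -3 - 51/10*4 = -3 - 102/5 = -117/5 ≈ -23.400)
-8*v*2 = -8*(-117/5)*2 = (936/5)*2 = 1872/5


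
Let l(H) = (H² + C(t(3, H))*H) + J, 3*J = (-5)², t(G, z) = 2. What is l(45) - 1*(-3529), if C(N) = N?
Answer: 16957/3 ≈ 5652.3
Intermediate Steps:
J = 25/3 (J = (⅓)*(-5)² = (⅓)*25 = 25/3 ≈ 8.3333)
l(H) = 25/3 + H² + 2*H (l(H) = (H² + 2*H) + 25/3 = 25/3 + H² + 2*H)
l(45) - 1*(-3529) = (25/3 + 45² + 2*45) - 1*(-3529) = (25/3 + 2025 + 90) + 3529 = 6370/3 + 3529 = 16957/3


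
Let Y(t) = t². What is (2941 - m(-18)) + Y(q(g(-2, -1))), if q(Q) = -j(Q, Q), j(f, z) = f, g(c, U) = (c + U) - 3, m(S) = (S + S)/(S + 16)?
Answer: 2959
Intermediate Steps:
m(S) = 2*S/(16 + S) (m(S) = (2*S)/(16 + S) = 2*S/(16 + S))
g(c, U) = -3 + U + c (g(c, U) = (U + c) - 3 = -3 + U + c)
q(Q) = -Q
(2941 - m(-18)) + Y(q(g(-2, -1))) = (2941 - 2*(-18)/(16 - 18)) + (-(-3 - 1 - 2))² = (2941 - 2*(-18)/(-2)) + (-1*(-6))² = (2941 - 2*(-18)*(-1)/2) + 6² = (2941 - 1*18) + 36 = (2941 - 18) + 36 = 2923 + 36 = 2959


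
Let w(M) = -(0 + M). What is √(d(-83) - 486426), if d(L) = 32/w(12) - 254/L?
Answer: 2*I*√7539718506/249 ≈ 697.44*I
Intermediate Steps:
w(M) = -M
d(L) = -8/3 - 254/L (d(L) = 32/((-1*12)) - 254/L = 32/(-12) - 254/L = 32*(-1/12) - 254/L = -8/3 - 254/L)
√(d(-83) - 486426) = √((-8/3 - 254/(-83)) - 486426) = √((-8/3 - 254*(-1/83)) - 486426) = √((-8/3 + 254/83) - 486426) = √(98/249 - 486426) = √(-121119976/249) = 2*I*√7539718506/249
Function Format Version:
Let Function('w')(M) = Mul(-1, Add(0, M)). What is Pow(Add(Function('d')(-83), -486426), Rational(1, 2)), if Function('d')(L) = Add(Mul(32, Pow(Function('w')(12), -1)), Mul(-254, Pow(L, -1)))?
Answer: Mul(Rational(2, 249), I, Pow(7539718506, Rational(1, 2))) ≈ Mul(697.44, I)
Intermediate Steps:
Function('w')(M) = Mul(-1, M)
Function('d')(L) = Add(Rational(-8, 3), Mul(-254, Pow(L, -1))) (Function('d')(L) = Add(Mul(32, Pow(Mul(-1, 12), -1)), Mul(-254, Pow(L, -1))) = Add(Mul(32, Pow(-12, -1)), Mul(-254, Pow(L, -1))) = Add(Mul(32, Rational(-1, 12)), Mul(-254, Pow(L, -1))) = Add(Rational(-8, 3), Mul(-254, Pow(L, -1))))
Pow(Add(Function('d')(-83), -486426), Rational(1, 2)) = Pow(Add(Add(Rational(-8, 3), Mul(-254, Pow(-83, -1))), -486426), Rational(1, 2)) = Pow(Add(Add(Rational(-8, 3), Mul(-254, Rational(-1, 83))), -486426), Rational(1, 2)) = Pow(Add(Add(Rational(-8, 3), Rational(254, 83)), -486426), Rational(1, 2)) = Pow(Add(Rational(98, 249), -486426), Rational(1, 2)) = Pow(Rational(-121119976, 249), Rational(1, 2)) = Mul(Rational(2, 249), I, Pow(7539718506, Rational(1, 2)))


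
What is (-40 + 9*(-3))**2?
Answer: 4489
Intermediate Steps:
(-40 + 9*(-3))**2 = (-40 - 27)**2 = (-67)**2 = 4489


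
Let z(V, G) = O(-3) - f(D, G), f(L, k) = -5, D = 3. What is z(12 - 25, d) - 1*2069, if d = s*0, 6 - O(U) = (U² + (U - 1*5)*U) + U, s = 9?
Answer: -2088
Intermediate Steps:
O(U) = 6 - U - U² - U*(-5 + U) (O(U) = 6 - ((U² + (U - 1*5)*U) + U) = 6 - ((U² + (U - 5)*U) + U) = 6 - ((U² + (-5 + U)*U) + U) = 6 - ((U² + U*(-5 + U)) + U) = 6 - (U + U² + U*(-5 + U)) = 6 + (-U - U² - U*(-5 + U)) = 6 - U - U² - U*(-5 + U))
d = 0 (d = 9*0 = 0)
z(V, G) = -19 (z(V, G) = (6 - 2*(-3)² + 4*(-3)) - 1*(-5) = (6 - 2*9 - 12) + 5 = (6 - 18 - 12) + 5 = -24 + 5 = -19)
z(12 - 25, d) - 1*2069 = -19 - 1*2069 = -19 - 2069 = -2088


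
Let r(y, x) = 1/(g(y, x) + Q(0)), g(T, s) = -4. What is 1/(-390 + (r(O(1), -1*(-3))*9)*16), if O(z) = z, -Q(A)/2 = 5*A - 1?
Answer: -1/462 ≈ -0.0021645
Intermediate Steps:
Q(A) = 2 - 10*A (Q(A) = -2*(5*A - 1) = -2*(-1 + 5*A) = 2 - 10*A)
r(y, x) = -½ (r(y, x) = 1/(-4 + (2 - 10*0)) = 1/(-4 + (2 + 0)) = 1/(-4 + 2) = 1/(-2) = -½)
1/(-390 + (r(O(1), -1*(-3))*9)*16) = 1/(-390 - ½*9*16) = 1/(-390 - 9/2*16) = 1/(-390 - 72) = 1/(-462) = -1/462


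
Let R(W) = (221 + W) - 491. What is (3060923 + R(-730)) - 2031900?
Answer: 1028023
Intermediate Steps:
R(W) = -270 + W
(3060923 + R(-730)) - 2031900 = (3060923 + (-270 - 730)) - 2031900 = (3060923 - 1000) - 2031900 = 3059923 - 2031900 = 1028023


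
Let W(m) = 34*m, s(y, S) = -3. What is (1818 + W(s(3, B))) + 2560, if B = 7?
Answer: 4276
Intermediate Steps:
(1818 + W(s(3, B))) + 2560 = (1818 + 34*(-3)) + 2560 = (1818 - 102) + 2560 = 1716 + 2560 = 4276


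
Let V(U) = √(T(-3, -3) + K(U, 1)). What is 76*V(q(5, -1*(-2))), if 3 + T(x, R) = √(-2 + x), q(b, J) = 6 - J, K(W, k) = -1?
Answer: 76*√(-4 + I*√5) ≈ 41.018 + 157.44*I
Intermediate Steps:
T(x, R) = -3 + √(-2 + x)
V(U) = √(-4 + I*√5) (V(U) = √((-3 + √(-2 - 3)) - 1) = √((-3 + √(-5)) - 1) = √((-3 + I*√5) - 1) = √(-4 + I*√5))
76*V(q(5, -1*(-2))) = 76*√(-4 + I*√5)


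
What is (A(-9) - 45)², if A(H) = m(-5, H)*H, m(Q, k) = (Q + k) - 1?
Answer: 8100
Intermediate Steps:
m(Q, k) = -1 + Q + k
A(H) = H*(-6 + H) (A(H) = (-1 - 5 + H)*H = (-6 + H)*H = H*(-6 + H))
(A(-9) - 45)² = (-9*(-6 - 9) - 45)² = (-9*(-15) - 45)² = (135 - 45)² = 90² = 8100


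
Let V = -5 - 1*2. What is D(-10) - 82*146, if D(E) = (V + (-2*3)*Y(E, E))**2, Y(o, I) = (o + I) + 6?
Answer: -6043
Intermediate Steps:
Y(o, I) = 6 + I + o (Y(o, I) = (I + o) + 6 = 6 + I + o)
V = -7 (V = -5 - 2 = -7)
D(E) = (-43 - 12*E)**2 (D(E) = (-7 + (-2*3)*(6 + E + E))**2 = (-7 - 6*(6 + 2*E))**2 = (-7 + (-36 - 12*E))**2 = (-43 - 12*E)**2)
D(-10) - 82*146 = (43 + 12*(-10))**2 - 82*146 = (43 - 120)**2 - 11972 = (-77)**2 - 11972 = 5929 - 11972 = -6043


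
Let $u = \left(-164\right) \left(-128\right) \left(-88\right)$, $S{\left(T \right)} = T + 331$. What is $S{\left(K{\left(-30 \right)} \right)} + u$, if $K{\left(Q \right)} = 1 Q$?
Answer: $-1846995$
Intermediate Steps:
$K{\left(Q \right)} = Q$
$S{\left(T \right)} = 331 + T$
$u = -1847296$ ($u = 20992 \left(-88\right) = -1847296$)
$S{\left(K{\left(-30 \right)} \right)} + u = \left(331 - 30\right) - 1847296 = 301 - 1847296 = -1846995$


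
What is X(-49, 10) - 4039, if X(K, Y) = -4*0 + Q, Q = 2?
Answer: -4037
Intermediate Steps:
X(K, Y) = 2 (X(K, Y) = -4*0 + 2 = 0 + 2 = 2)
X(-49, 10) - 4039 = 2 - 4039 = -4037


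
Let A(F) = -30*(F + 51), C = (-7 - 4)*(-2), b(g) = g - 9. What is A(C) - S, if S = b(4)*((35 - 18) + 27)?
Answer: -1970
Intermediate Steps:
b(g) = -9 + g
S = -220 (S = (-9 + 4)*((35 - 18) + 27) = -5*(17 + 27) = -5*44 = -220)
C = 22 (C = -11*(-2) = 22)
A(F) = -1530 - 30*F (A(F) = -30*(51 + F) = -1530 - 30*F)
A(C) - S = (-1530 - 30*22) - 1*(-220) = (-1530 - 660) + 220 = -2190 + 220 = -1970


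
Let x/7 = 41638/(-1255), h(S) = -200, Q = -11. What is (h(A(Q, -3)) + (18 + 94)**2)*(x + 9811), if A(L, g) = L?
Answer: 148391408616/1255 ≈ 1.1824e+8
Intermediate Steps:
x = -291466/1255 (x = 7*(41638/(-1255)) = 7*(41638*(-1/1255)) = 7*(-41638/1255) = -291466/1255 ≈ -232.24)
(h(A(Q, -3)) + (18 + 94)**2)*(x + 9811) = (-200 + (18 + 94)**2)*(-291466/1255 + 9811) = (-200 + 112**2)*(12021339/1255) = (-200 + 12544)*(12021339/1255) = 12344*(12021339/1255) = 148391408616/1255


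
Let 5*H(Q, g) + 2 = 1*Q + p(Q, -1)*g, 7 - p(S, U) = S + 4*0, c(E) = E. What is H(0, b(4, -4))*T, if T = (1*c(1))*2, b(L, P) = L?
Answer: 52/5 ≈ 10.400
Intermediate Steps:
p(S, U) = 7 - S (p(S, U) = 7 - (S + 4*0) = 7 - (S + 0) = 7 - S)
T = 2 (T = (1*1)*2 = 1*2 = 2)
H(Q, g) = -⅖ + Q/5 + g*(7 - Q)/5 (H(Q, g) = -⅖ + (1*Q + (7 - Q)*g)/5 = -⅖ + (Q + g*(7 - Q))/5 = -⅖ + (Q/5 + g*(7 - Q)/5) = -⅖ + Q/5 + g*(7 - Q)/5)
H(0, b(4, -4))*T = (-⅖ + (⅕)*0 - ⅕*4*(-7 + 0))*2 = (-⅖ + 0 - ⅕*4*(-7))*2 = (-⅖ + 0 + 28/5)*2 = (26/5)*2 = 52/5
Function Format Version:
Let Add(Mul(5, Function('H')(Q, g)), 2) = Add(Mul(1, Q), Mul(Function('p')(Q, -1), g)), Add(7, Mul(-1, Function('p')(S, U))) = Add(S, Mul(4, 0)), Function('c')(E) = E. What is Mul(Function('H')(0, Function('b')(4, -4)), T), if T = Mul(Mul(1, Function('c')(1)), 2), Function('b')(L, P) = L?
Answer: Rational(52, 5) ≈ 10.400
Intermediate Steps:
Function('p')(S, U) = Add(7, Mul(-1, S)) (Function('p')(S, U) = Add(7, Mul(-1, Add(S, Mul(4, 0)))) = Add(7, Mul(-1, Add(S, 0))) = Add(7, Mul(-1, S)))
T = 2 (T = Mul(Mul(1, 1), 2) = Mul(1, 2) = 2)
Function('H')(Q, g) = Add(Rational(-2, 5), Mul(Rational(1, 5), Q), Mul(Rational(1, 5), g, Add(7, Mul(-1, Q)))) (Function('H')(Q, g) = Add(Rational(-2, 5), Mul(Rational(1, 5), Add(Mul(1, Q), Mul(Add(7, Mul(-1, Q)), g)))) = Add(Rational(-2, 5), Mul(Rational(1, 5), Add(Q, Mul(g, Add(7, Mul(-1, Q)))))) = Add(Rational(-2, 5), Add(Mul(Rational(1, 5), Q), Mul(Rational(1, 5), g, Add(7, Mul(-1, Q))))) = Add(Rational(-2, 5), Mul(Rational(1, 5), Q), Mul(Rational(1, 5), g, Add(7, Mul(-1, Q)))))
Mul(Function('H')(0, Function('b')(4, -4)), T) = Mul(Add(Rational(-2, 5), Mul(Rational(1, 5), 0), Mul(Rational(-1, 5), 4, Add(-7, 0))), 2) = Mul(Add(Rational(-2, 5), 0, Mul(Rational(-1, 5), 4, -7)), 2) = Mul(Add(Rational(-2, 5), 0, Rational(28, 5)), 2) = Mul(Rational(26, 5), 2) = Rational(52, 5)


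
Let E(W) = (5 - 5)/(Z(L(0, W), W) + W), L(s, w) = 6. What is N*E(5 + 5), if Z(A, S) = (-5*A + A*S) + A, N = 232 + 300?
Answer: 0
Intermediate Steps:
N = 532
Z(A, S) = -4*A + A*S
E(W) = 0 (E(W) = (5 - 5)/(6*(-4 + W) + W) = 0/((-24 + 6*W) + W) = 0/(-24 + 7*W) = 0)
N*E(5 + 5) = 532*0 = 0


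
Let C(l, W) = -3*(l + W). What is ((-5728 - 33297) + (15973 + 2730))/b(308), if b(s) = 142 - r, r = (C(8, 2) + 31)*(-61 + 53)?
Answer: -3387/25 ≈ -135.48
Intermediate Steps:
C(l, W) = -3*W - 3*l (C(l, W) = -3*(W + l) = -3*W - 3*l)
r = -8 (r = ((-3*2 - 3*8) + 31)*(-61 + 53) = ((-6 - 24) + 31)*(-8) = (-30 + 31)*(-8) = 1*(-8) = -8)
b(s) = 150 (b(s) = 142 - 1*(-8) = 142 + 8 = 150)
((-5728 - 33297) + (15973 + 2730))/b(308) = ((-5728 - 33297) + (15973 + 2730))/150 = (-39025 + 18703)*(1/150) = -20322*1/150 = -3387/25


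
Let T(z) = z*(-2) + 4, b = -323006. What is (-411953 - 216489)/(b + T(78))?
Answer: 314221/161579 ≈ 1.9447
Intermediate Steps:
T(z) = 4 - 2*z (T(z) = -2*z + 4 = 4 - 2*z)
(-411953 - 216489)/(b + T(78)) = (-411953 - 216489)/(-323006 + (4 - 2*78)) = -628442/(-323006 + (4 - 156)) = -628442/(-323006 - 152) = -628442/(-323158) = -628442*(-1/323158) = 314221/161579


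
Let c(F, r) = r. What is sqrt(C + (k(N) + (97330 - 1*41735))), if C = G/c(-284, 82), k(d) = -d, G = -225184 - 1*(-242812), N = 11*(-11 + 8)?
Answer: 11*sqrt(775802)/41 ≈ 236.31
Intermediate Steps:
N = -33 (N = 11*(-3) = -33)
G = 17628 (G = -225184 + 242812 = 17628)
C = 8814/41 (C = 17628/82 = 17628*(1/82) = 8814/41 ≈ 214.98)
sqrt(C + (k(N) + (97330 - 1*41735))) = sqrt(8814/41 + (-1*(-33) + (97330 - 1*41735))) = sqrt(8814/41 + (33 + (97330 - 41735))) = sqrt(8814/41 + (33 + 55595)) = sqrt(8814/41 + 55628) = sqrt(2289562/41) = 11*sqrt(775802)/41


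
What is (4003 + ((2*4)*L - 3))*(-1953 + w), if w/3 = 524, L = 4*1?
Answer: -1536192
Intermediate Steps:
L = 4
w = 1572 (w = 3*524 = 1572)
(4003 + ((2*4)*L - 3))*(-1953 + w) = (4003 + ((2*4)*4 - 3))*(-1953 + 1572) = (4003 + (8*4 - 3))*(-381) = (4003 + (32 - 3))*(-381) = (4003 + 29)*(-381) = 4032*(-381) = -1536192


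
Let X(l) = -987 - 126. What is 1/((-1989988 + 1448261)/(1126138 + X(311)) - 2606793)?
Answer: -1125025/2932707836552 ≈ -3.8361e-7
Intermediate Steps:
X(l) = -1113
1/((-1989988 + 1448261)/(1126138 + X(311)) - 2606793) = 1/((-1989988 + 1448261)/(1126138 - 1113) - 2606793) = 1/(-541727/1125025 - 2606793) = 1/(-2932707836552/1125025) = -1125025/2932707836552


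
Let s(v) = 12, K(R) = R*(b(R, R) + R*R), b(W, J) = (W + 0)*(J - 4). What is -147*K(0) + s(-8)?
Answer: 12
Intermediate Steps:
b(W, J) = W*(-4 + J)
K(R) = R*(R² + R*(-4 + R)) (K(R) = R*(R*(-4 + R) + R*R) = R*(R*(-4 + R) + R²) = R*(R² + R*(-4 + R)))
-147*K(0) + s(-8) = -294*0²*(-2 + 0) + 12 = -294*0*(-2) + 12 = -147*0 + 12 = 0 + 12 = 12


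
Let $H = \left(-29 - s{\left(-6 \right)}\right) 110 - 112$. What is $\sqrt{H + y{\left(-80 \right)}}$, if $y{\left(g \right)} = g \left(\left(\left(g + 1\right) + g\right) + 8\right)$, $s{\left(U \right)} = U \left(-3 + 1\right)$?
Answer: $\sqrt{7458} \approx 86.36$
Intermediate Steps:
$s{\left(U \right)} = - 2 U$ ($s{\left(U \right)} = U \left(-2\right) = - 2 U$)
$y{\left(g \right)} = g \left(9 + 2 g\right)$ ($y{\left(g \right)} = g \left(\left(\left(1 + g\right) + g\right) + 8\right) = g \left(\left(1 + 2 g\right) + 8\right) = g \left(9 + 2 g\right)$)
$H = -4622$ ($H = \left(-29 - \left(-2\right) \left(-6\right)\right) 110 - 112 = \left(-29 - 12\right) 110 - 112 = \left(-41\right) 110 - 112 = -4510 - 112 = -4622$)
$\sqrt{H + y{\left(-80 \right)}} = \sqrt{-4622 - 80 \left(9 + 2 \left(-80\right)\right)} = \sqrt{-4622 - 80 \left(9 - 160\right)} = \sqrt{-4622 - -12080} = \sqrt{-4622 + 12080} = \sqrt{7458}$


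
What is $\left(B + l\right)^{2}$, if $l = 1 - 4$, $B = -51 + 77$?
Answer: $529$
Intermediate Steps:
$B = 26$
$l = -3$ ($l = 1 - 4 = -3$)
$\left(B + l\right)^{2} = \left(26 - 3\right)^{2} = 23^{2} = 529$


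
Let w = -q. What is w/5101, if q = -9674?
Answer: 9674/5101 ≈ 1.8965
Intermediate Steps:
w = 9674 (w = -1*(-9674) = 9674)
w/5101 = 9674/5101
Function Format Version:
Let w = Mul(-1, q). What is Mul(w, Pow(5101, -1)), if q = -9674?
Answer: Rational(9674, 5101) ≈ 1.8965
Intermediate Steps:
w = 9674 (w = Mul(-1, -9674) = 9674)
Mul(w, Pow(5101, -1)) = Mul(9674, Pow(5101, -1)) = Mul(9674, Rational(1, 5101)) = Rational(9674, 5101)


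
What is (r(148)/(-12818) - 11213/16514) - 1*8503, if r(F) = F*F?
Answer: -900195161123/105838226 ≈ -8505.4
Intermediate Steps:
r(F) = F²
(r(148)/(-12818) - 11213/16514) - 1*8503 = (148²/(-12818) - 11213/16514) - 1*8503 = (21904*(-1/12818) - 11213*1/16514) - 8503 = (-10952/6409 - 11213/16514) - 8503 = -252725445/105838226 - 8503 = -900195161123/105838226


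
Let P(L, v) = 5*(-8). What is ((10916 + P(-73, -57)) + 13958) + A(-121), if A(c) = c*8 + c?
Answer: 23745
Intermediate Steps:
P(L, v) = -40
A(c) = 9*c (A(c) = 8*c + c = 9*c)
((10916 + P(-73, -57)) + 13958) + A(-121) = ((10916 - 40) + 13958) + 9*(-121) = (10876 + 13958) - 1089 = 24834 - 1089 = 23745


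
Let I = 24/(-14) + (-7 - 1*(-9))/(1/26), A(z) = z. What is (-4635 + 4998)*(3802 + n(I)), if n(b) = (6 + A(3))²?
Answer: 1409529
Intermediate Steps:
I = 352/7 (I = 24*(-1/14) + (-7 + 9)/(1/26) = -12/7 + 2*26 = -12/7 + 52 = 352/7 ≈ 50.286)
n(b) = 81 (n(b) = (6 + 3)² = 9² = 81)
(-4635 + 4998)*(3802 + n(I)) = (-4635 + 4998)*(3802 + 81) = 363*3883 = 1409529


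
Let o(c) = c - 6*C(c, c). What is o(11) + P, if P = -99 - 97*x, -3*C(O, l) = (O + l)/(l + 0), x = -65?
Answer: 6221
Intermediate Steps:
C(O, l) = -(O + l)/(3*l) (C(O, l) = -(O + l)/(3*(l + 0)) = -(O + l)/(3*l))
o(c) = 4 + c (o(c) = c - 2*(-c - c)/c = c - 2*(-2*c)/c = c - 6*(-⅔) = c + 4 = 4 + c)
P = 6206 (P = -99 - 97*(-65) = -99 + 6305 = 6206)
o(11) + P = (4 + 11) + 6206 = 15 + 6206 = 6221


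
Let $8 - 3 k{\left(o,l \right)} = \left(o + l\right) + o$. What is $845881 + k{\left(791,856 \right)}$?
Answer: $845071$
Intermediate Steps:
$k{\left(o,l \right)} = \frac{8}{3} - \frac{2 o}{3} - \frac{l}{3}$ ($k{\left(o,l \right)} = \frac{8}{3} - \frac{\left(o + l\right) + o}{3} = \frac{8}{3} - \frac{\left(l + o\right) + o}{3} = \frac{8}{3} - \frac{l + 2 o}{3} = \frac{8}{3} - \left(\frac{l}{3} + \frac{2 o}{3}\right) = \frac{8}{3} - \frac{2 o}{3} - \frac{l}{3}$)
$845881 + k{\left(791,856 \right)} = 845881 - 810 = 845071$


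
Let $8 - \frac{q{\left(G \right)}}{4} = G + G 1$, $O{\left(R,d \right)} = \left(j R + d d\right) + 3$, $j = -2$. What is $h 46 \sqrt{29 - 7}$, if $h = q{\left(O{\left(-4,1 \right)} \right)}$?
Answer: $- 2944 \sqrt{22} \approx -13809.0$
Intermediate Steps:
$O{\left(R,d \right)} = 3 + d^{2} - 2 R$ ($O{\left(R,d \right)} = \left(- 2 R + d d\right) + 3 = \left(- 2 R + d^{2}\right) + 3 = \left(d^{2} - 2 R\right) + 3 = 3 + d^{2} - 2 R$)
$q{\left(G \right)} = 32 - 8 G$ ($q{\left(G \right)} = 32 - 4 \left(G + G 1\right) = 32 - 4 \left(G + G\right) = 32 - 4 \cdot 2 G = 32 - 8 G$)
$h = -64$ ($h = 32 - 8 \left(3 + 1^{2} - -8\right) = 32 - 8 \left(3 + 1 + 8\right) = 32 - 96 = -64$)
$h 46 \sqrt{29 - 7} = \left(-64\right) 46 \sqrt{29 - 7} = - 2944 \sqrt{22}$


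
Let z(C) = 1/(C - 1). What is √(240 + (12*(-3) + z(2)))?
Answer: √205 ≈ 14.318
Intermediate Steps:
z(C) = 1/(-1 + C)
√(240 + (12*(-3) + z(2))) = √(240 + (12*(-3) + 1/(-1 + 2))) = √(240 + (-36 + 1/1)) = √(240 + (-36 + 1)) = √(240 - 35) = √205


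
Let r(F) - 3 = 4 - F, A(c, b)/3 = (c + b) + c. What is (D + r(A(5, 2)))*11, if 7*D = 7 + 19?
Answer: -1947/7 ≈ -278.14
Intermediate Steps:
A(c, b) = 3*b + 6*c (A(c, b) = 3*((c + b) + c) = 3*((b + c) + c) = 3*(b + 2*c) = 3*b + 6*c)
r(F) = 7 - F (r(F) = 3 + (4 - F) = 7 - F)
D = 26/7 (D = (7 + 19)/7 = (1/7)*26 = 26/7 ≈ 3.7143)
(D + r(A(5, 2)))*11 = (26/7 + (7 - (3*2 + 6*5)))*11 = (26/7 + (7 - (6 + 30)))*11 = (26/7 + (7 - 1*36))*11 = (26/7 + (7 - 36))*11 = (26/7 - 29)*11 = -177/7*11 = -1947/7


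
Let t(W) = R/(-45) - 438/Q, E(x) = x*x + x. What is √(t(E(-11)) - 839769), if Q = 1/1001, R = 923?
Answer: I*√287601190/15 ≈ 1130.6*I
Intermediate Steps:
Q = 1/1001 ≈ 0.00099900
E(x) = x + x² (E(x) = x² + x = x + x²)
t(W) = -19730633/45 (t(W) = 923/(-45) - 438/1/1001 = 923*(-1/45) - 438*1001 = -923/45 - 438438 = -19730633/45)
√(t(E(-11)) - 839769) = √(-19730633/45 - 839769) = √(-57520238/45) = I*√287601190/15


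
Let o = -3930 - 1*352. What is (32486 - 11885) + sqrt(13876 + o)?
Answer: 20601 + 3*sqrt(1066) ≈ 20699.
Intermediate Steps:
o = -4282 (o = -3930 - 352 = -4282)
(32486 - 11885) + sqrt(13876 + o) = (32486 - 11885) + sqrt(13876 - 4282) = 20601 + sqrt(9594) = 20601 + 3*sqrt(1066)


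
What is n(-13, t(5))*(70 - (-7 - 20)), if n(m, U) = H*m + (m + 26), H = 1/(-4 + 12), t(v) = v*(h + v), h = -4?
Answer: 8827/8 ≈ 1103.4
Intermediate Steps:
t(v) = v*(-4 + v)
H = ⅛ (H = 1/8 = ⅛ ≈ 0.12500)
n(m, U) = 26 + 9*m/8 (n(m, U) = m/8 + (m + 26) = m/8 + (26 + m) = 26 + 9*m/8)
n(-13, t(5))*(70 - (-7 - 20)) = (26 + (9/8)*(-13))*(70 - (-7 - 20)) = (26 - 117/8)*(70 - 1*(-27)) = 91*(70 + 27)/8 = (91/8)*97 = 8827/8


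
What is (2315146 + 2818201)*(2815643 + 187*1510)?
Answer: 15903175739511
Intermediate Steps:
(2315146 + 2818201)*(2815643 + 187*1510) = 5133347*(2815643 + 282370) = 5133347*3098013 = 15903175739511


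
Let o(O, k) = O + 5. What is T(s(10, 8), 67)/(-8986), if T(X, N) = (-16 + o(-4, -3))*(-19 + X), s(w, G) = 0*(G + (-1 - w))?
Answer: -285/8986 ≈ -0.031716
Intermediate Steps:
s(w, G) = 0 (s(w, G) = 0*(-1 + G - w) = 0)
o(O, k) = 5 + O
T(X, N) = 285 - 15*X (T(X, N) = (-16 + (5 - 4))*(-19 + X) = (-16 + 1)*(-19 + X) = -15*(-19 + X) = 285 - 15*X)
T(s(10, 8), 67)/(-8986) = (285 - 15*0)/(-8986) = (285 + 0)*(-1/8986) = 285*(-1/8986) = -285/8986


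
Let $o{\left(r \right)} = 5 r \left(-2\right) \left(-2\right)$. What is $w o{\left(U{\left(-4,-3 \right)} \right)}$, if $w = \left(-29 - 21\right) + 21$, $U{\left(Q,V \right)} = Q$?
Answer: $2320$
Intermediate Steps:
$w = -29$ ($w = -50 + 21 = -29$)
$o{\left(r \right)} = 20 r$ ($o{\left(r \right)} = 5 \left(- 2 r\right) \left(-2\right) = - 10 r \left(-2\right) = 20 r$)
$w o{\left(U{\left(-4,-3 \right)} \right)} = - 29 \cdot 20 \left(-4\right) = \left(-29\right) \left(-80\right) = 2320$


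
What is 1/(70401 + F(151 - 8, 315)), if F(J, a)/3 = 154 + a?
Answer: 1/71808 ≈ 1.3926e-5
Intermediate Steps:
F(J, a) = 462 + 3*a (F(J, a) = 3*(154 + a) = 462 + 3*a)
1/(70401 + F(151 - 8, 315)) = 1/(70401 + (462 + 3*315)) = 1/(70401 + (462 + 945)) = 1/(70401 + 1407) = 1/71808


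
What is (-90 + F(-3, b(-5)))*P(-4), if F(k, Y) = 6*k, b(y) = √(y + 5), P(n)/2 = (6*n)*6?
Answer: 31104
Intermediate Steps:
P(n) = 72*n (P(n) = 2*((6*n)*6) = 2*(36*n) = 72*n)
b(y) = √(5 + y)
(-90 + F(-3, b(-5)))*P(-4) = (-90 + 6*(-3))*(72*(-4)) = (-90 - 18)*(-288) = -108*(-288) = 31104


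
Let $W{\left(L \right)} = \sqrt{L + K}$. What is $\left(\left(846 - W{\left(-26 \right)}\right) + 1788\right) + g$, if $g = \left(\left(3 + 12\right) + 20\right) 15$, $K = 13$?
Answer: $3159 - i \sqrt{13} \approx 3159.0 - 3.6056 i$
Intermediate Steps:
$W{\left(L \right)} = \sqrt{13 + L}$ ($W{\left(L \right)} = \sqrt{L + 13} = \sqrt{13 + L}$)
$g = 525$ ($g = \left(15 + 20\right) 15 = 35 \cdot 15 = 525$)
$\left(\left(846 - W{\left(-26 \right)}\right) + 1788\right) + g = \left(\left(846 - \sqrt{13 - 26}\right) + 1788\right) + 525 = \left(\left(846 - \sqrt{-13}\right) + 1788\right) + 525 = \left(\left(846 - i \sqrt{13}\right) + 1788\right) + 525 = \left(2634 - i \sqrt{13}\right) + 525 = 3159 - i \sqrt{13}$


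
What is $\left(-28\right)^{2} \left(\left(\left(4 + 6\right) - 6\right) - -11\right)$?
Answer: $11760$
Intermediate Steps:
$\left(-28\right)^{2} \left(\left(\left(4 + 6\right) - 6\right) - -11\right) = 784 \left(\left(10 - 6\right) + 11\right) = 784 \left(4 + 11\right) = 784 \cdot 15 = 11760$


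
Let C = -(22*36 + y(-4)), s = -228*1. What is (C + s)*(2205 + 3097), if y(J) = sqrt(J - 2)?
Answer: -5408040 - 5302*I*sqrt(6) ≈ -5.408e+6 - 12987.0*I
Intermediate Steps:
s = -228
y(J) = sqrt(-2 + J)
C = -792 - I*sqrt(6) (C = -(22*36 + sqrt(-2 - 4)) = -(792 + sqrt(-6)) = -(792 + I*sqrt(6)) = -792 - I*sqrt(6) ≈ -792.0 - 2.4495*I)
(C + s)*(2205 + 3097) = ((-792 - I*sqrt(6)) - 228)*(2205 + 3097) = (-1020 - I*sqrt(6))*5302 = -5408040 - 5302*I*sqrt(6)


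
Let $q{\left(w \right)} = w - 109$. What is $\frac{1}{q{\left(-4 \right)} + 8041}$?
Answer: $\frac{1}{7928} \approx 0.00012614$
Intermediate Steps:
$q{\left(w \right)} = -109 + w$
$\frac{1}{q{\left(-4 \right)} + 8041} = \frac{1}{\left(-109 - 4\right) + 8041} = \frac{1}{-113 + 8041} = \frac{1}{7928}$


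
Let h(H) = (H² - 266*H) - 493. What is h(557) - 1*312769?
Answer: -151175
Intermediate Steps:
h(H) = -493 + H² - 266*H
h(557) - 1*312769 = (-493 + 557² - 266*557) - 1*312769 = (-493 + 310249 - 148162) - 312769 = 161594 - 312769 = -151175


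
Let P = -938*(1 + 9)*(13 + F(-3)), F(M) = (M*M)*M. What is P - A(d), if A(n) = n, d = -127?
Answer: 131447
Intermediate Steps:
F(M) = M**3 (F(M) = M**2*M = M**3)
P = 131320 (P = -938*(1 + 9)*(13 + (-3)**3) = -938*10*(13 - 27) = -938*10*(-14) = -938*(-140) = -7*(-18760) = 131320)
P - A(d) = 131320 - 1*(-127) = 131320 + 127 = 131447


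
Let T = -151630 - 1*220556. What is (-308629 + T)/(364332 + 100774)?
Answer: -680815/465106 ≈ -1.4638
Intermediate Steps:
T = -372186 (T = -151630 - 220556 = -372186)
(-308629 + T)/(364332 + 100774) = (-308629 - 372186)/(364332 + 100774) = -680815/465106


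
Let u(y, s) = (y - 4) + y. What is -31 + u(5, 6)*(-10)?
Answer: -91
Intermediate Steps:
u(y, s) = -4 + 2*y (u(y, s) = (-4 + y) + y = -4 + 2*y)
-31 + u(5, 6)*(-10) = -31 + (-4 + 2*5)*(-10) = -31 + (-4 + 10)*(-10) = -31 + 6*(-10) = -31 - 60 = -91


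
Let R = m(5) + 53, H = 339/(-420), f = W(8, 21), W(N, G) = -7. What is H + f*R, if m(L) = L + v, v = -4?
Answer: -53033/140 ≈ -378.81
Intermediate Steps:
f = -7
m(L) = -4 + L (m(L) = L - 4 = -4 + L)
H = -113/140 (H = 339*(-1/420) = -113/140 ≈ -0.80714)
R = 54 (R = (-4 + 5) + 53 = 1 + 53 = 54)
H + f*R = -113/140 - 7*54 = -113/140 - 378 = -53033/140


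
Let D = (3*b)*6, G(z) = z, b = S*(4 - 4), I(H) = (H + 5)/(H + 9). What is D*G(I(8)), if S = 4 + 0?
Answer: 0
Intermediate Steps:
S = 4
I(H) = (5 + H)/(9 + H)
b = 0 (b = 4*(4 - 4) = 4*0 = 0)
D = 0 (D = (3*0)*6 = 0*6 = 0)
D*G(I(8)) = 0*((5 + 8)/(9 + 8)) = 0*(13/17) = 0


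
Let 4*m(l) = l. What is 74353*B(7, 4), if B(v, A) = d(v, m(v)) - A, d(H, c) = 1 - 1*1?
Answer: -297412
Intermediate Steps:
m(l) = l/4
d(H, c) = 0 (d(H, c) = 1 - 1 = 0)
B(v, A) = -A (B(v, A) = 0 - A = -A)
74353*B(7, 4) = 74353*(-1*4) = 74353*(-4) = -297412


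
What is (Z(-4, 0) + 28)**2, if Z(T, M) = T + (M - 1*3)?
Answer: 441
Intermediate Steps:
Z(T, M) = -3 + M + T (Z(T, M) = T + (M - 3) = T + (-3 + M) = -3 + M + T)
(Z(-4, 0) + 28)**2 = ((-3 + 0 - 4) + 28)**2 = (-7 + 28)**2 = 21**2 = 441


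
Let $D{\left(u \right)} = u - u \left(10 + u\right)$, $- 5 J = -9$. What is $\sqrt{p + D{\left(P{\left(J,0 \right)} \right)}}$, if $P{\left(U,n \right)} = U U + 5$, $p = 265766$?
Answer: $\frac{2 \sqrt{41503741}}{25} \approx 515.39$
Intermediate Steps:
$J = \frac{9}{5}$ ($J = \left(- \frac{1}{5}\right) \left(-9\right) = \frac{9}{5} \approx 1.8$)
$P{\left(U,n \right)} = 5 + U^{2}$ ($P{\left(U,n \right)} = U^{2} + 5 = 5 + U^{2}$)
$D{\left(u \right)} = u - u \left(10 + u\right)$
$\sqrt{p + D{\left(P{\left(J,0 \right)} \right)}} = \sqrt{265766 - \left(5 + \left(\frac{9}{5}\right)^{2}\right) \left(9 + \left(5 + \left(\frac{9}{5}\right)^{2}\right)\right)} = \sqrt{265766 - \left(5 + \frac{81}{25}\right) \left(9 + \left(5 + \frac{81}{25}\right)\right)} = \sqrt{265766 - \frac{206 \left(9 + \frac{206}{25}\right)}{25}} = \sqrt{265766 - \frac{206}{25} \cdot \frac{431}{25}} = \sqrt{265766 - \frac{88786}{625}} = \sqrt{\frac{166014964}{625}} = \frac{2 \sqrt{41503741}}{25}$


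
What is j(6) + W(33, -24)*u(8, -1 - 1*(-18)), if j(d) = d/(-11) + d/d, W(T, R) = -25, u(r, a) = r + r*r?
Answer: -19795/11 ≈ -1799.5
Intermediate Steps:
u(r, a) = r + r²
j(d) = 1 - d/11 (j(d) = d*(-1/11) + 1 = -d/11 + 1 = 1 - d/11)
j(6) + W(33, -24)*u(8, -1 - 1*(-18)) = (1 - 1/11*6) - 200*(1 + 8) = (1 - 6/11) - 200*9 = 5/11 - 25*72 = 5/11 - 1800 = -19795/11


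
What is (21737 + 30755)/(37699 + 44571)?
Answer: 26246/41135 ≈ 0.63805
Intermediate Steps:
(21737 + 30755)/(37699 + 44571) = 52492/82270 = 52492*(1/82270) = 26246/41135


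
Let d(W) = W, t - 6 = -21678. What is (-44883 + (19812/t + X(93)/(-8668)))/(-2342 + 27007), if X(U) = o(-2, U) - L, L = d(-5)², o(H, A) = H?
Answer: -70263105637/38611597332 ≈ -1.8197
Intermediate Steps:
t = -21672 (t = 6 - 21678 = -21672)
L = 25 (L = (-5)² = 25)
X(U) = -27 (X(U) = -2 - 1*25 = -2 - 25 = -27)
(-44883 + (19812/t + X(93)/(-8668)))/(-2342 + 27007) = (-44883 + (19812/(-21672) - 27/(-8668)))/(-2342 + 27007) = (-44883 + (19812*(-1/21672) - 27*(-1/8668)))/24665 = (-44883 + (-1651/1806 + 27/8668))*(1/24665) = (-44883 - 7131053/7827204)*(1/24665) = -351315528185/7827204*1/24665 = -70263105637/38611597332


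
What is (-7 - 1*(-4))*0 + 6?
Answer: 6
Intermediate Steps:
(-7 - 1*(-4))*0 + 6 = (-7 + 4)*0 + 6 = -3*0 + 6 = 0 + 6 = 6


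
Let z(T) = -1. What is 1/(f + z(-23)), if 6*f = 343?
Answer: 6/337 ≈ 0.017804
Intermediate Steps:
f = 343/6 (f = (⅙)*343 = 343/6 ≈ 57.167)
1/(f + z(-23)) = 1/(343/6 - 1) = 1/(337/6) = 6/337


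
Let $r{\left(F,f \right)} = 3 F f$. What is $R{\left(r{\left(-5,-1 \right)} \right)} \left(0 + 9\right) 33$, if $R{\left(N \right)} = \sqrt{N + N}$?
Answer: $297 \sqrt{30} \approx 1626.7$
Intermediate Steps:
$r{\left(F,f \right)} = 3 F f$
$R{\left(N \right)} = \sqrt{2} \sqrt{N}$ ($R{\left(N \right)} = \sqrt{2 N} = \sqrt{2} \sqrt{N}$)
$R{\left(r{\left(-5,-1 \right)} \right)} \left(0 + 9\right) 33 = \sqrt{2} \sqrt{3 \left(-5\right) \left(-1\right)} \left(0 + 9\right) 33 = \sqrt{2} \sqrt{15} \cdot 9 \cdot 33 = \sqrt{30} \cdot 9 \cdot 33 = 9 \sqrt{30} \cdot 33 = 297 \sqrt{30}$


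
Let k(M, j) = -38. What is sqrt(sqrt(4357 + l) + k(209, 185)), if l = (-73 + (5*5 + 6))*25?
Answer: sqrt(-38 + sqrt(3307)) ≈ 4.4166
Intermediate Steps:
l = -1050 (l = (-73 + (25 + 6))*25 = (-73 + 31)*25 = -42*25 = -1050)
sqrt(sqrt(4357 + l) + k(209, 185)) = sqrt(sqrt(4357 - 1050) - 38) = sqrt(sqrt(3307) - 38) = sqrt(-38 + sqrt(3307))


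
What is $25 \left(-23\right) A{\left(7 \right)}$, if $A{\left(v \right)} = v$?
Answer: $-4025$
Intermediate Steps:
$25 \left(-23\right) A{\left(7 \right)} = 25 \left(-23\right) 7 = \left(-575\right) 7 = -4025$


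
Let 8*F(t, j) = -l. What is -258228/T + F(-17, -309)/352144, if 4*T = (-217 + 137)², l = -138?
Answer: -5683338327/35214400 ≈ -161.39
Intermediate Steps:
F(t, j) = 69/4 (F(t, j) = (-1*(-138))/8 = (⅛)*138 = 69/4)
T = 1600 (T = (-217 + 137)²/4 = (¼)*(-80)² = (¼)*6400 = 1600)
-258228/T + F(-17, -309)/352144 = -258228/1600 + (69/4)/352144 = -258228*1/1600 + (69/4)*(1/352144) = -64557/400 + 69/1408576 = -5683338327/35214400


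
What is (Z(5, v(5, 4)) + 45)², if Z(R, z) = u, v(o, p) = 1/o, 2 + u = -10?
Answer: 1089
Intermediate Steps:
u = -12 (u = -2 - 10 = -12)
Z(R, z) = -12
(Z(5, v(5, 4)) + 45)² = (-12 + 45)² = 33² = 1089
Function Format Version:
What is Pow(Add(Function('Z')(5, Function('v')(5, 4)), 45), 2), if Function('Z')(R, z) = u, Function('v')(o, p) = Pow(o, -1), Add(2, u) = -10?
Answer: 1089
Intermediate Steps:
u = -12 (u = Add(-2, -10) = -12)
Function('Z')(R, z) = -12
Pow(Add(Function('Z')(5, Function('v')(5, 4)), 45), 2) = Pow(Add(-12, 45), 2) = Pow(33, 2) = 1089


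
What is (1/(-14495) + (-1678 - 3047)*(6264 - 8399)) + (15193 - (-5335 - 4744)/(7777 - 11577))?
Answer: 111297388481819/11016200 ≈ 1.0103e+7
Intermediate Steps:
(1/(-14495) + (-1678 - 3047)*(6264 - 8399)) + (15193 - (-5335 - 4744)/(7777 - 11577)) = (-1/14495 - 4725*(-2135)) + (15193 - (-10079)/(-3800)) = (-1/14495 + 10087875) + (15193 - (-10079)*(-1)/3800) = 146223748124/14495 + (15193 - 1*10079/3800) = 146223748124/14495 + (15193 - 10079/3800) = 146223748124/14495 + 57723321/3800 = 111297388481819/11016200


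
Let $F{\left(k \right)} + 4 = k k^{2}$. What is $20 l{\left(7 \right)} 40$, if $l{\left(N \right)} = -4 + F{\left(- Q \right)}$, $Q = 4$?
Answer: $-57600$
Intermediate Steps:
$F{\left(k \right)} = -4 + k^{3}$ ($F{\left(k \right)} = -4 + k k^{2} = -4 + k^{3}$)
$l{\left(N \right)} = -72$ ($l{\left(N \right)} = -4 + \left(-4 + \left(\left(-1\right) 4\right)^{3}\right) = -4 + \left(-4 + \left(-4\right)^{3}\right) = -4 - 68 = -72$)
$20 l{\left(7 \right)} 40 = 20 \left(-72\right) 40 = \left(-1440\right) 40 = -57600$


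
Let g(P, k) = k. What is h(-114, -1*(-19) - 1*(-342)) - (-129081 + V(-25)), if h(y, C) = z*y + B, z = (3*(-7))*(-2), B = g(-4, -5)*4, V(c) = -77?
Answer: 124350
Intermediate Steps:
B = -20 (B = -5*4 = -20)
z = 42 (z = -21*(-2) = 42)
h(y, C) = -20 + 42*y (h(y, C) = 42*y - 20 = -20 + 42*y)
h(-114, -1*(-19) - 1*(-342)) - (-129081 + V(-25)) = (-20 + 42*(-114)) - (-129081 - 77) = (-20 - 4788) - 1*(-129158) = -4808 + 129158 = 124350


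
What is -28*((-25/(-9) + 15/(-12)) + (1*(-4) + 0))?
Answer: 623/9 ≈ 69.222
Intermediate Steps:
-28*((-25/(-9) + 15/(-12)) + (1*(-4) + 0)) = -28*((-25*(-1/9) + 15*(-1/12)) + (-4 + 0)) = -28*((25/9 - 5/4) - 4) = -28*(55/36 - 4) = -28*(-89/36) = 623/9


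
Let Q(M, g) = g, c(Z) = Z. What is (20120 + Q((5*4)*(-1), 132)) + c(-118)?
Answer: 20134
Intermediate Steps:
(20120 + Q((5*4)*(-1), 132)) + c(-118) = (20120 + 132) - 118 = 20252 - 118 = 20134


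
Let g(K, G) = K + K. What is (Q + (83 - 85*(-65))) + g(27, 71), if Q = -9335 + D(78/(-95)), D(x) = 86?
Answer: -3587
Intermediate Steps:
g(K, G) = 2*K
Q = -9249 (Q = -9335 + 86 = -9249)
(Q + (83 - 85*(-65))) + g(27, 71) = (-9249 + (83 - 85*(-65))) + 2*27 = (-9249 + (83 + 5525)) + 54 = (-9249 + 5608) + 54 = -3641 + 54 = -3587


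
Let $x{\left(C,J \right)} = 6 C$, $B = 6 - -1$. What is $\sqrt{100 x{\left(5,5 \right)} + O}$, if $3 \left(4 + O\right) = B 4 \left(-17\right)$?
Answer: $\frac{8 \sqrt{399}}{3} \approx 53.267$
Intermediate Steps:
$B = 7$ ($B = 6 + 1 = 7$)
$O = - \frac{488}{3}$ ($O = -4 + \frac{7 \cdot 4 \left(-17\right)}{3} = -4 + \frac{28 \left(-17\right)}{3} = -4 + \frac{1}{3} \left(-476\right) = -4 - \frac{476}{3} = - \frac{488}{3} \approx -162.67$)
$\sqrt{100 x{\left(5,5 \right)} + O} = \sqrt{100 \cdot 6 \cdot 5 - \frac{488}{3}} = \sqrt{100 \cdot 30 - \frac{488}{3}} = \sqrt{3000 - \frac{488}{3}} = \sqrt{\frac{8512}{3}} = \frac{8 \sqrt{399}}{3}$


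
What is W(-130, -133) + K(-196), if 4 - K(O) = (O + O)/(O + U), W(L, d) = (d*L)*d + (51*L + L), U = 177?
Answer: -43820586/19 ≈ -2.3063e+6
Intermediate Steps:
W(L, d) = 52*L + L*d² (W(L, d) = (L*d)*d + 52*L = L*d² + 52*L = 52*L + L*d²)
K(O) = 4 - 2*O/(177 + O) (K(O) = 4 - (O + O)/(O + 177) = 4 - 2*O/(177 + O))
W(-130, -133) + K(-196) = -130*(52 + (-133)²) + 2*(354 - 196)/(177 - 196) = -130*(52 + 17689) + 2*158/(-19) = -130*17741 + 2*(-1/19)*158 = -2306330 - 316/19 = -43820586/19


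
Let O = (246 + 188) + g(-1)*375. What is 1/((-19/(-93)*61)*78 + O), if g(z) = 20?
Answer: 31/276088 ≈ 0.00011228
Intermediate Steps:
O = 7934 (O = (246 + 188) + 20*375 = 434 + 7500 = 7934)
1/((-19/(-93)*61)*78 + O) = 1/((-19/(-93)*61)*78 + 7934) = 1/((-19*(-1/93)*61)*78 + 7934) = 1/(((19/93)*61)*78 + 7934) = 1/((1159/93)*78 + 7934) = 1/(30134/31 + 7934) = 1/(276088/31) = 31/276088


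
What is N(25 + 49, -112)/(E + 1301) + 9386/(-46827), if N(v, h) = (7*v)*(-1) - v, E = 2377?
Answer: -10373882/28704951 ≈ -0.36140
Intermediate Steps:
N(v, h) = -8*v (N(v, h) = -7*v - v = -8*v)
N(25 + 49, -112)/(E + 1301) + 9386/(-46827) = (-8*(25 + 49))/(2377 + 1301) + 9386/(-46827) = -8*74/3678 + 9386*(-1/46827) = -592*1/3678 - 9386/46827 = -296/1839 - 9386/46827 = -10373882/28704951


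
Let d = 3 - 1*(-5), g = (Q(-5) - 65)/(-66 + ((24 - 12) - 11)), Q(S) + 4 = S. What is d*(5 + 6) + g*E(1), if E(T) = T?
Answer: 5794/65 ≈ 89.138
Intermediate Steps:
Q(S) = -4 + S
g = 74/65 (g = ((-4 - 5) - 65)/(-66 + ((24 - 12) - 11)) = (-9 - 65)/(-66 + (12 - 11)) = -74/(-66 + 1) = -74/(-65) = -74*(-1/65) = 74/65 ≈ 1.1385)
d = 8 (d = 3 + 5 = 8)
d*(5 + 6) + g*E(1) = 8*(5 + 6) + (74/65)*1 = 8*11 + 74/65 = 88 + 74/65 = 5794/65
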